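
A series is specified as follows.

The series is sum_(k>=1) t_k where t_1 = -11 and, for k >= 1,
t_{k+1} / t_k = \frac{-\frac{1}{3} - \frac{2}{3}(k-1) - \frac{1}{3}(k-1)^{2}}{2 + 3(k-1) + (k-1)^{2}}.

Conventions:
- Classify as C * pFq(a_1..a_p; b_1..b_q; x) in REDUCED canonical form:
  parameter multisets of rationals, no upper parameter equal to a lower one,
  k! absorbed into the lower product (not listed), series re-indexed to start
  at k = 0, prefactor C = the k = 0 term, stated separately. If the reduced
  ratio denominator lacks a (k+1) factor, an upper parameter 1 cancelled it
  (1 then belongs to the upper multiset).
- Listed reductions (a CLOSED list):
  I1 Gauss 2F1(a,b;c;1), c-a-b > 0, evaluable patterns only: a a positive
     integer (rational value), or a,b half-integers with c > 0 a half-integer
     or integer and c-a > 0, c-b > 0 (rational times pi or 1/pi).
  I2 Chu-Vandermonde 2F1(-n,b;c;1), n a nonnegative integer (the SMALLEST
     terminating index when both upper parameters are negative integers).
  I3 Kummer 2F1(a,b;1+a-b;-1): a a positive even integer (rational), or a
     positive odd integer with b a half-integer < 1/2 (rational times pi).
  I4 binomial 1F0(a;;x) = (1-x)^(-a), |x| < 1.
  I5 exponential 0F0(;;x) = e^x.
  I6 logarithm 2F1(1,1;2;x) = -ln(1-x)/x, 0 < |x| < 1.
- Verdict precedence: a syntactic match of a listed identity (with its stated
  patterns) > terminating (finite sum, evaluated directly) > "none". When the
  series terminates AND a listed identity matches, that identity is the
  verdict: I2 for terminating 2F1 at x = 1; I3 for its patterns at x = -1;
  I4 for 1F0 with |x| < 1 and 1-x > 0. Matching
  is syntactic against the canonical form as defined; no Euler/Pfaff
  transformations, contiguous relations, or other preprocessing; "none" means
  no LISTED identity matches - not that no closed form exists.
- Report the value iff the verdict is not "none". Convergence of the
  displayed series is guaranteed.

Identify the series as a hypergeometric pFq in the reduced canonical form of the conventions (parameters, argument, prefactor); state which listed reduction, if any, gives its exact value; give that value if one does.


At argument -\frac{1}{3}: a 2F1 with upper {1, 1}, lower {2}, scaled by C = -11. Verdict: the logarithmic series (I6) matches (the logarithm: parameters (1,1;2), x = -\frac{1}{3}). Its exact value is \left(-33\right) \cdot \ln\left(\frac{4}{3}\right).

The tell: t_0 = -11 here, and the expanded ratio factors over Q; C = -11, x = -1/3, roots give parameters.
Term ratio: r(k) = -\frac{1}{3} * (k+1) (k+1) / [(k+2) (k+1)] - rational; roots negated = parameters, x = -\frac{1}{3}, C = -11.


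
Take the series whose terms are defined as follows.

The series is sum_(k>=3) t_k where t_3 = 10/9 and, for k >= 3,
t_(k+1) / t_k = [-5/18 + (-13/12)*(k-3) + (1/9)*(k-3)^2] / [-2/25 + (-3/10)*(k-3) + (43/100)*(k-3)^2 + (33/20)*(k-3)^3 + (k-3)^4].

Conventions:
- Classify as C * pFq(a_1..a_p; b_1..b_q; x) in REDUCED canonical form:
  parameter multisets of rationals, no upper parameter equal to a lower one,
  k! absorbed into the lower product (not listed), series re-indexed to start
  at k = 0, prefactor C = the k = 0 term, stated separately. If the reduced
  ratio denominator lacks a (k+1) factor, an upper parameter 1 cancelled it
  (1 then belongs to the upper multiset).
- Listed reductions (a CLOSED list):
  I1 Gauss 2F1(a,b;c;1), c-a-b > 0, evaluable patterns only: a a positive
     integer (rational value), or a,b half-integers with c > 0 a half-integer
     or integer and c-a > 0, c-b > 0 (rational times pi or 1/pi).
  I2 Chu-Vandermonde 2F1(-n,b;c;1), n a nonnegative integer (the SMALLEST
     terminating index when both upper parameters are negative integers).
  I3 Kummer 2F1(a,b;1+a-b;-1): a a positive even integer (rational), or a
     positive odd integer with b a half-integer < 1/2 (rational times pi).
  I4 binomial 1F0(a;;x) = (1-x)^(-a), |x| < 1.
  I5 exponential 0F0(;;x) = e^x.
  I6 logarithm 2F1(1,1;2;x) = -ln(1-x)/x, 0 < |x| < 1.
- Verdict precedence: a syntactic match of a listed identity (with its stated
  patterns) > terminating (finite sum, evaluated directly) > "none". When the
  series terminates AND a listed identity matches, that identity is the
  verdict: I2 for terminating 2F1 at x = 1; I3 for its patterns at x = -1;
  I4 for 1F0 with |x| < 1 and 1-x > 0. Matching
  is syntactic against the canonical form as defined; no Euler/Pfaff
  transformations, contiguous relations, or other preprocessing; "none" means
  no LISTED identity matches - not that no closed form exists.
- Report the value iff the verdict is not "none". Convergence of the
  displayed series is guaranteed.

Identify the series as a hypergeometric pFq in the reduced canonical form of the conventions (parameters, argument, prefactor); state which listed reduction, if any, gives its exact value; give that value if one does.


With C = 10/9: the canonical form is 1F2(-10; -2/5, 4/5; 1/9). Verdict: terminating - upper parameter -10 makes this a finite sum (last index 10), evaluated exactly. Its exact value is 384674106997636663525087696551576505/116609040001167352939328126051745792.

Key step: with t_0 = 10/9, roots of the ratio polynomials (C = 10/9, x = 1/9) are the negated parameters.
Term ratio: r(k) = (1/9) * (k-10) / [(k-2/5) (k+4/5) (k+1)] - poly over poly, x = (1/9) from leading terms; C = 10/9 at k = 0.


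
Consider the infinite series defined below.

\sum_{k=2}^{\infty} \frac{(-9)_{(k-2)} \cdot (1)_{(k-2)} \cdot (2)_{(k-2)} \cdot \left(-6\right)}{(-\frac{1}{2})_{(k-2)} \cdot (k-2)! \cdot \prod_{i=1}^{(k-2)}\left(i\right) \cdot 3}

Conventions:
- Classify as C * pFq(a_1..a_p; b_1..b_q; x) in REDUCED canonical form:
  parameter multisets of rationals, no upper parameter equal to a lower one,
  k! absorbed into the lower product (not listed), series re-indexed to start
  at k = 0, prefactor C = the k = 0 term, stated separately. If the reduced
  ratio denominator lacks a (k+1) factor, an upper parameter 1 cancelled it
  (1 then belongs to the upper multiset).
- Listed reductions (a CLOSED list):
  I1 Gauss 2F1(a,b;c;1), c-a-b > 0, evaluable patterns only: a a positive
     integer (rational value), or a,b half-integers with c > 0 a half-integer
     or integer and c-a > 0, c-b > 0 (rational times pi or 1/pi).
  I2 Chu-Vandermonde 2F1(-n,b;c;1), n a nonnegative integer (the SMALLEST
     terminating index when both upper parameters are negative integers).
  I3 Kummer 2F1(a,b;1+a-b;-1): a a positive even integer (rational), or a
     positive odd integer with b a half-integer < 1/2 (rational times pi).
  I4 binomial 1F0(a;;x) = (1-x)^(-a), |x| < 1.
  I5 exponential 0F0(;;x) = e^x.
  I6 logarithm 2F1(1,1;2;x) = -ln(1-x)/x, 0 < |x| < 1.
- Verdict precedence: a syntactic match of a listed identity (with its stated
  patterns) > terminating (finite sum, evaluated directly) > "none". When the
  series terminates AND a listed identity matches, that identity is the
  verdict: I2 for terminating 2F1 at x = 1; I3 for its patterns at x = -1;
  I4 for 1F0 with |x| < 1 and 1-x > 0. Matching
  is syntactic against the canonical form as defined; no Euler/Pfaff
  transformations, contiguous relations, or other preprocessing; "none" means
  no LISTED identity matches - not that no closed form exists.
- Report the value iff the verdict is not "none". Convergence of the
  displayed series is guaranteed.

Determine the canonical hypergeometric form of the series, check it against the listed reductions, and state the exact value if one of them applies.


With C = -2: the canonical form is 2F1(-9, 2; -\frac{1}{2}; 1). Verdict: the Chu-Vandermonde identity I2 fires (terminating 2F1 at x = 1 with n = 9, b = 2, c = -\frac{1}{2}). Its exact value is -\frac{2}{13}.

Key observation: from the first term -2: the product of the first k integers (C = -2, x = 1) is k!.
Step ratio: r(k) = 1 * (k-9) (k+2) / [(k-\frac{1}{2}) (k+1)] - rational in k, leading ratio 1; with t_0 = -2, classification follows.


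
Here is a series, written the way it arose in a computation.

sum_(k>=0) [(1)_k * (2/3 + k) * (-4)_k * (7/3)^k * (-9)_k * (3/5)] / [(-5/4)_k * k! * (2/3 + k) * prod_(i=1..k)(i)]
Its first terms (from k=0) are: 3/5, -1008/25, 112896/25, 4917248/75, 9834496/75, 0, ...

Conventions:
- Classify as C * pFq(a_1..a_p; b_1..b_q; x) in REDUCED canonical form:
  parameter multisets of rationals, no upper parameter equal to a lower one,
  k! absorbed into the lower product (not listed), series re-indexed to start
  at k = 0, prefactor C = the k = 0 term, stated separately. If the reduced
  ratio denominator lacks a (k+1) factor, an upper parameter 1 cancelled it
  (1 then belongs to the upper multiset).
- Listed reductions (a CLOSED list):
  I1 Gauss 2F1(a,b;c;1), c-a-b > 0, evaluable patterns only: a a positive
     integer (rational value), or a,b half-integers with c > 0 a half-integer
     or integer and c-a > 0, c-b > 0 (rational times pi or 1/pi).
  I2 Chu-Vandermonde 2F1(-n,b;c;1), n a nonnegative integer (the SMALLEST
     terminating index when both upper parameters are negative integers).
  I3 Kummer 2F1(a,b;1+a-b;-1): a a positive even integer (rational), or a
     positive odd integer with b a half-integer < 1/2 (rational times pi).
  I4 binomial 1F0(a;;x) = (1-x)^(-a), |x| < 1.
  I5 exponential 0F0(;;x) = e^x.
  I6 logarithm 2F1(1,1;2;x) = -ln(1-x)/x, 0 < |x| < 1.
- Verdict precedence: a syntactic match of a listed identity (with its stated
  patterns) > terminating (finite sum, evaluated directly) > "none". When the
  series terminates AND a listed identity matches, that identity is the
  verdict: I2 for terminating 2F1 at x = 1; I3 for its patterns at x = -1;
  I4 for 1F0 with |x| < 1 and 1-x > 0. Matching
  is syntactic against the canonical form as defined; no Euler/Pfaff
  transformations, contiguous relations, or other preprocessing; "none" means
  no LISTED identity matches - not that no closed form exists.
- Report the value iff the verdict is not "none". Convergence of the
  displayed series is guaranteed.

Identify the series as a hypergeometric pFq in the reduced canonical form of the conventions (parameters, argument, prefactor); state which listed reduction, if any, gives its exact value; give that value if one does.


Classification (C = 3/5): 2F1 with upper {-9, -4}, lower {-5/4}, argument x = 7/3. Verdict: terminating - the sum ends at index 4 because -4 is a negative integer; exact evaluation follows. Its exact value is 5029151/25.

Key step: from the first term 3/5: the parameter 1 appears in both the upper and lower lists and cancels (alongside the other common factor).
Ratio: r(k) = (7/3) * (k-9) (k-4) / [(k-5/4) (k+1)] - rational in k. x = (7/3); t_0 = 3/5; negate the roots.


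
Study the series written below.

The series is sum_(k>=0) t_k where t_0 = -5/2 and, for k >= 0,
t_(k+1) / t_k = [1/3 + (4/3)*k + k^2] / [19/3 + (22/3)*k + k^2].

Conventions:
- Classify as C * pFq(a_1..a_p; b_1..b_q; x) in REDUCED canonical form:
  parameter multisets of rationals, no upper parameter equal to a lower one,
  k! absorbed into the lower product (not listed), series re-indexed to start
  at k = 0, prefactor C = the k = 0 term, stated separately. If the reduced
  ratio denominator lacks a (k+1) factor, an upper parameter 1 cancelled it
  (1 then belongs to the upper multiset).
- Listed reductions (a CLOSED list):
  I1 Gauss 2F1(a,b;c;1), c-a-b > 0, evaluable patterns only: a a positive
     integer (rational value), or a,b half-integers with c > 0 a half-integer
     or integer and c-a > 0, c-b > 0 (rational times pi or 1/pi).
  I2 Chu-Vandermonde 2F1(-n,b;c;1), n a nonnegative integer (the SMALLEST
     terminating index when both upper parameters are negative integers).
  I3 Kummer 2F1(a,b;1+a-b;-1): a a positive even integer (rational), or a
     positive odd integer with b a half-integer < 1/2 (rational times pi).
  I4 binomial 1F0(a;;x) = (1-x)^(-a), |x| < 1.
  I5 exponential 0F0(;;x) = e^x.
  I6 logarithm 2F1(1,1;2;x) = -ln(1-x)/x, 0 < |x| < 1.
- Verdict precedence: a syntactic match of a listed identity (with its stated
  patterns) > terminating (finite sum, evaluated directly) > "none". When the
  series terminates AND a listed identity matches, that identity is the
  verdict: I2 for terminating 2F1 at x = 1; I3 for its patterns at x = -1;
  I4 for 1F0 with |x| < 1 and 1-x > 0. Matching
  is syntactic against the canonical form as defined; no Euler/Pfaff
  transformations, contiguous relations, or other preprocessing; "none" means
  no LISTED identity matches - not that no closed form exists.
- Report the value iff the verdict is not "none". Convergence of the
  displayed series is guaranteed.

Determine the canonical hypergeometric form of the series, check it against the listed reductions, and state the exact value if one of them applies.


Canonical form: C = -5/2 times 2F1 with upper {1/3, 1}, lower {19/3}, x = 1. Verdict (x = 1): Gauss (I1, integer-parameter pattern) applies (x = 1: the Gamma ratio telescopes since c-a-b = 5 > 0 and a = 1 in Z>0). Exact value: -8/3.

Key observation: x = 1 and the expanded ratio factors over Q; C = -5/2, roots give parameters.
Adjacent-term ratio: r(k) = 1 * (k+1/3) (k+1) / [(k+19/3) (k+1)] - rational in k, leading ratio 1; with t_0 = -5/2, classification follows.


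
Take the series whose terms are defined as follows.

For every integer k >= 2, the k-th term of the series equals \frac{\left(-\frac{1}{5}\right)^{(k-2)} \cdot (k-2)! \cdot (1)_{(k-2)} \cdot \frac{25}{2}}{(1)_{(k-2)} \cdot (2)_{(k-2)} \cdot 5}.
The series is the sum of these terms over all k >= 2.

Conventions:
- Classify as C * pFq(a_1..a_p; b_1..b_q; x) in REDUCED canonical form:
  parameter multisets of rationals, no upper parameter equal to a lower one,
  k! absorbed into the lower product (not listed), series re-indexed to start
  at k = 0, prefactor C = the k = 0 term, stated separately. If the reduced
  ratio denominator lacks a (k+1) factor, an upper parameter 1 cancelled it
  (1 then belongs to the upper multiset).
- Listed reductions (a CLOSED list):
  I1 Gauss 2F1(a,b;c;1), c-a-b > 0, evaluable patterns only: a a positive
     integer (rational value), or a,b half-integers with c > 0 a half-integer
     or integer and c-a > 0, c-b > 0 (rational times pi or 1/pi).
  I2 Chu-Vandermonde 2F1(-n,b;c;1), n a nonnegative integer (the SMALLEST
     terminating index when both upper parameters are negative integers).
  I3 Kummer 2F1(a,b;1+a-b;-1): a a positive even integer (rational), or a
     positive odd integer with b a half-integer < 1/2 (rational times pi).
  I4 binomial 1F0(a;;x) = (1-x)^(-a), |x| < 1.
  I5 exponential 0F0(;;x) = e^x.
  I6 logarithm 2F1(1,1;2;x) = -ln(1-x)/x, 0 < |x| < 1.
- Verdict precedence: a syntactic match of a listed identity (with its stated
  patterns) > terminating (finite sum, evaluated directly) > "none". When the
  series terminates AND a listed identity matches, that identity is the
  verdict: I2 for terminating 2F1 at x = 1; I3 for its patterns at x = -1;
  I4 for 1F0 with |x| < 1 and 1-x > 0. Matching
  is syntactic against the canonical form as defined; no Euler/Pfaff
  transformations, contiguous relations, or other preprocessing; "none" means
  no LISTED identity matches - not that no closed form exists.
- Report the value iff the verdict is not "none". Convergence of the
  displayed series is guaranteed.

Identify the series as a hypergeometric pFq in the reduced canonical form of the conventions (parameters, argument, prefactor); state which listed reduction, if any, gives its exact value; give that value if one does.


This is \frac{5}{2} * 2F1(1, 1; 2; -\frac{1}{5}) in reduced canonical form. Verdict at x = -\frac{1}{5}: the I6 logarithm reduction matches (the logarithm: parameters (1,1;2), x = -\frac{1}{5}). Hence: \frac{25}{2} \cdot \ln\left(\frac{6}{5}\right).

The tell: t_0 being \frac{5}{2}, (1)_k (C = 5/2) is k! itself.
Adjacent-term ratio: r(k) = -\frac{1}{5} * (k+1) (k+1) / [(k+2) (k+1)] - rational in k. x = -\frac{1}{5}; t_0 = \frac{5}{2}; negate the roots.


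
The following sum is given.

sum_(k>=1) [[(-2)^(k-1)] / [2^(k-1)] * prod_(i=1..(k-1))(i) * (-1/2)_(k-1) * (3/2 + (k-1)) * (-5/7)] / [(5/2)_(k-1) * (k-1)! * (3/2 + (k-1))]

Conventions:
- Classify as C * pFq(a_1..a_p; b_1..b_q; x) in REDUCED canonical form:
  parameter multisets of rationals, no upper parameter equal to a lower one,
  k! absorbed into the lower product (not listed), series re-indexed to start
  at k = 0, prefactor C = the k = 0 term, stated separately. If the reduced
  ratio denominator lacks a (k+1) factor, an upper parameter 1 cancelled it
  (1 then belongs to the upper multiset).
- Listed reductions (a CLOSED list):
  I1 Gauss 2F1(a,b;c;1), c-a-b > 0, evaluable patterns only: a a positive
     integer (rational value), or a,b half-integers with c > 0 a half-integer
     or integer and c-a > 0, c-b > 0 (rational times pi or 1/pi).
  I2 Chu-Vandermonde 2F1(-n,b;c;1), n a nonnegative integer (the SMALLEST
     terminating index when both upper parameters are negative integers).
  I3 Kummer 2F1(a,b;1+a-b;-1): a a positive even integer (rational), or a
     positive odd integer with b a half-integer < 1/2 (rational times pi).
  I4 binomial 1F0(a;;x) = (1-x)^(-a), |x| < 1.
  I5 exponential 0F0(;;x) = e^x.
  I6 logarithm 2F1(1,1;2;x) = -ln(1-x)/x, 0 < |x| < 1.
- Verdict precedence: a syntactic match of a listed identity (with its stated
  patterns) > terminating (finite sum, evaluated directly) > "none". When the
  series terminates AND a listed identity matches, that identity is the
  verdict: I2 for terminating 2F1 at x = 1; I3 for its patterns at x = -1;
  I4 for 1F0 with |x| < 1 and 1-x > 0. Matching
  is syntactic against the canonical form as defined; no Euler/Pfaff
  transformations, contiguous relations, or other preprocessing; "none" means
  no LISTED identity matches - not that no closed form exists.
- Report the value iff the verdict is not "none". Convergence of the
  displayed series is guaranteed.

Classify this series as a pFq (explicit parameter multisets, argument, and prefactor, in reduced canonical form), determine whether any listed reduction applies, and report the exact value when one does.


Classification (C = -5/7): 2F1 with upper {-1/2, 1}, lower {5/2}, argument x = -1. Verdict (x = -1): the Kummer evaluation I3 applies (x = -1; c = 5/2 equals 1+a-b for upper {-1/2, 1}: listed pattern). Hence: (-15/56) * pi.

Key observation: t_0 being -5/7, the running product (C = -5/7, x = -1) telescopes to a rising factorial.
Term ratio: r(k) = (-1) * (k-1/2) (k+1) / [(k+5/2) (k+1)] ; factor over Q: parameters, x = (-1), and C = -5/7.


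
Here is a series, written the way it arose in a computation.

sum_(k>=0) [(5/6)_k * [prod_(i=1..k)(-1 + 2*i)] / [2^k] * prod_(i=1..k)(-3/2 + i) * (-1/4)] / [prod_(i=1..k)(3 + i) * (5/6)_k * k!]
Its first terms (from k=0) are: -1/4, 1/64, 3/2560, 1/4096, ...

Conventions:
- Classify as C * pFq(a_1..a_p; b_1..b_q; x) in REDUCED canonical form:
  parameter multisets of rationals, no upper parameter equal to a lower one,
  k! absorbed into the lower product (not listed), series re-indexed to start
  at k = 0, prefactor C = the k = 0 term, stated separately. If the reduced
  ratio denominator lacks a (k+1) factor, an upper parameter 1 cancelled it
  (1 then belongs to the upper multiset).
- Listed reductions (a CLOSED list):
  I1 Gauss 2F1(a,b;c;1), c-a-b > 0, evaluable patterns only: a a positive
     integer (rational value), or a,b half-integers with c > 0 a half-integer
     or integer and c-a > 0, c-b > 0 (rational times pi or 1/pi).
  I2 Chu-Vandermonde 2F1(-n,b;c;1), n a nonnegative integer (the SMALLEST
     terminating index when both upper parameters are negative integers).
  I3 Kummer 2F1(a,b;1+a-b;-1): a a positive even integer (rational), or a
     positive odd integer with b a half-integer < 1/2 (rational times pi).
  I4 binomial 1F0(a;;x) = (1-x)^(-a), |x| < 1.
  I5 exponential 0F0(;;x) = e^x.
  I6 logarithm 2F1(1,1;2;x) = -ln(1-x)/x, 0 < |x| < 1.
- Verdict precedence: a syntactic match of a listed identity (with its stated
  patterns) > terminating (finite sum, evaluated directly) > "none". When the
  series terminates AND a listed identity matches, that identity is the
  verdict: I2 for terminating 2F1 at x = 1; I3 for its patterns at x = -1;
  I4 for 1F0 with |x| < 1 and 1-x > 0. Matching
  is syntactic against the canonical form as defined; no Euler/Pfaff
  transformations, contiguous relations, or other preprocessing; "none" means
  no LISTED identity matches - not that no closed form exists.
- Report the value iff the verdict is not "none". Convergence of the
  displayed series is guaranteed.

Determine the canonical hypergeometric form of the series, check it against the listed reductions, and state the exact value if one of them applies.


This is -1/4 * 2F1(-1/2, 1/2; 4; 1) in reduced canonical form. Verdict (x = 1): Gauss's theorem I1 (half-integer case) applies (x = 1; upper {-1/2, 1/2} half-integers, c = 4 in the evaluable pattern). Value: (-128/175) / pi.

Key step: from the first term -1/4: the running product (C = -1/4) telescopes to a rising factorial.
Step ratio: r(k) = 1 * (k-1/2) (k+1/2) / [(k+4) (k+1)] - rational in k, leading ratio 1; with t_0 = -1/4, classification follows.


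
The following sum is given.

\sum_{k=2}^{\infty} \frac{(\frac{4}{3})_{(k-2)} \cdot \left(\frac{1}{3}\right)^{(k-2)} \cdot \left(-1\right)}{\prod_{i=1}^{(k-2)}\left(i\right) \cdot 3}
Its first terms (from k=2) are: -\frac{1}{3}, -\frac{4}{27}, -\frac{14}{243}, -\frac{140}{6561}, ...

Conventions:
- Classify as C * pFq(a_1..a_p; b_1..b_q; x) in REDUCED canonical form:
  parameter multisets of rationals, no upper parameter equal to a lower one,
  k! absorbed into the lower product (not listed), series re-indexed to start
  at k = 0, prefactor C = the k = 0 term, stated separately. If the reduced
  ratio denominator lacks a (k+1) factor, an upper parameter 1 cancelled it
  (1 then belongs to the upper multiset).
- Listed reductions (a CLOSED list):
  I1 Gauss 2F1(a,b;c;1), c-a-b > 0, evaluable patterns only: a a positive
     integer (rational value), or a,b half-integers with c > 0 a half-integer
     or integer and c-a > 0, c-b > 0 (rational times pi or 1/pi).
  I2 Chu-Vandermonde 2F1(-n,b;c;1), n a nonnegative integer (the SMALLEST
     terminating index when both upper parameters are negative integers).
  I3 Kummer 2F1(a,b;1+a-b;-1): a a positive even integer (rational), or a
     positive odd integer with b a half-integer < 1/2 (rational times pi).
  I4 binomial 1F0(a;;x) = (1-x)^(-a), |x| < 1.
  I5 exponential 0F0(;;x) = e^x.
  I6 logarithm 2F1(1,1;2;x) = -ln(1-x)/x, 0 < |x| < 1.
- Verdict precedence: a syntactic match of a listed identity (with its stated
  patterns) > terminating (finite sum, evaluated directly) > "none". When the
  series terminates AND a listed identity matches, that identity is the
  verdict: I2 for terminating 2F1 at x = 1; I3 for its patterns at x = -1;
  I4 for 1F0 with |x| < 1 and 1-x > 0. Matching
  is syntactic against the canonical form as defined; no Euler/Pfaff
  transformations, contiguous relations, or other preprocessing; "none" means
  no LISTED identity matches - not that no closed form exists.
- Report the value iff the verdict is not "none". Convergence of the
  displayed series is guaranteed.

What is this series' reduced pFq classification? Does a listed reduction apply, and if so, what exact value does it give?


Prefactor -\frac{1}{3}, argument \frac{1}{3}: 1F0 with upper {\frac{4}{3}} over lower {-}. Verdict: the binomial series (I4) applies (the 1F0 binomial series: exponent -4/3, x = \frac{1}{3}). Its exact value is \left(-\frac{1}{3}\right) \cdot \left(\frac{2}{3}\right)^{-\frac{4}{3}}.

Key step: t_0 being -\frac{1}{3}, the constant factors (prefactor -1/3) combine into one prefactor.
Ratio: r(k) = \frac{1}{3} * (k+\frac{4}{3}) / [(k+1)] - poly over poly, x = \frac{1}{3} from leading terms; C = -\frac{1}{3} at k = 0.


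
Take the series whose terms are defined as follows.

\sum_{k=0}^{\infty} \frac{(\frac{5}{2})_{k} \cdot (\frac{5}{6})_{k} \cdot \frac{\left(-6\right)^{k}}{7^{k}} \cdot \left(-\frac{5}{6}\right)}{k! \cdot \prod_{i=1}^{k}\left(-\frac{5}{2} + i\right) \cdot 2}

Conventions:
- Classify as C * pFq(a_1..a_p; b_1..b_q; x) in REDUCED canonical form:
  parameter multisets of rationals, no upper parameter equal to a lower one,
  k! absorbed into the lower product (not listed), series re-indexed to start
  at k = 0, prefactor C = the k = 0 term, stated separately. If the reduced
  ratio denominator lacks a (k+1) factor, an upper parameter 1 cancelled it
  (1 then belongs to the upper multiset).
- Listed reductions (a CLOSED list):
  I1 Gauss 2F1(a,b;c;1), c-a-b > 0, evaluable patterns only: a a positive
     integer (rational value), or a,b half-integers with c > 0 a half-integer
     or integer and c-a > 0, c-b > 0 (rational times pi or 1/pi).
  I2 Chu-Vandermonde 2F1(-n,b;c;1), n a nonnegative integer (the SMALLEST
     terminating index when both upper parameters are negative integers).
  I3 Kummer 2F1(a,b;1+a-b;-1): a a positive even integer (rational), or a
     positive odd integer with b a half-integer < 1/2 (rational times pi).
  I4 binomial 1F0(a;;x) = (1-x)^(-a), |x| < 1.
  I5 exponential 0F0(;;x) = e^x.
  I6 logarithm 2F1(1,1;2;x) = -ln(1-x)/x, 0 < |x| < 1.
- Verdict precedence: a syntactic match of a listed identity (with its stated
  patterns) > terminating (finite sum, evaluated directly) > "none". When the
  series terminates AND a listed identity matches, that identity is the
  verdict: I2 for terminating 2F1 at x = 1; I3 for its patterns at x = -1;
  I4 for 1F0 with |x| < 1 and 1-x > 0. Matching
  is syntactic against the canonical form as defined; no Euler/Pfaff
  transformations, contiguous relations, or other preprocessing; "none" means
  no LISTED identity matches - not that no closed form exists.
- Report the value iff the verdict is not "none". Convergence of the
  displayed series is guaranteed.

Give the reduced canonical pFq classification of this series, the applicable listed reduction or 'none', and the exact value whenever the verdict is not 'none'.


Prefactor -\frac{5}{12}, argument -\frac{6}{7}: 2F1 with upper {\frac{5}{6}, \frac{5}{2}} over lower {-\frac{3}{2}}. Verdict: none. Every listed pattern misses the 2F1 form at -\frac{6}{7}, upper {\frac{5}{6}, \frac{5}{2}}.

Key step: from the first term -\frac{5}{12}: the two geometric factors (prefactor -5/12) combine into one argument.
Consecutive-term ratio: r(k) = -\frac{6}{7} * (k+\frac{5}{6}) (k+\frac{5}{2}) / [(k-\frac{3}{2}) (k+1)] ; factor over Q: parameters, x = -\frac{6}{7}, and C = -\frac{5}{12}.


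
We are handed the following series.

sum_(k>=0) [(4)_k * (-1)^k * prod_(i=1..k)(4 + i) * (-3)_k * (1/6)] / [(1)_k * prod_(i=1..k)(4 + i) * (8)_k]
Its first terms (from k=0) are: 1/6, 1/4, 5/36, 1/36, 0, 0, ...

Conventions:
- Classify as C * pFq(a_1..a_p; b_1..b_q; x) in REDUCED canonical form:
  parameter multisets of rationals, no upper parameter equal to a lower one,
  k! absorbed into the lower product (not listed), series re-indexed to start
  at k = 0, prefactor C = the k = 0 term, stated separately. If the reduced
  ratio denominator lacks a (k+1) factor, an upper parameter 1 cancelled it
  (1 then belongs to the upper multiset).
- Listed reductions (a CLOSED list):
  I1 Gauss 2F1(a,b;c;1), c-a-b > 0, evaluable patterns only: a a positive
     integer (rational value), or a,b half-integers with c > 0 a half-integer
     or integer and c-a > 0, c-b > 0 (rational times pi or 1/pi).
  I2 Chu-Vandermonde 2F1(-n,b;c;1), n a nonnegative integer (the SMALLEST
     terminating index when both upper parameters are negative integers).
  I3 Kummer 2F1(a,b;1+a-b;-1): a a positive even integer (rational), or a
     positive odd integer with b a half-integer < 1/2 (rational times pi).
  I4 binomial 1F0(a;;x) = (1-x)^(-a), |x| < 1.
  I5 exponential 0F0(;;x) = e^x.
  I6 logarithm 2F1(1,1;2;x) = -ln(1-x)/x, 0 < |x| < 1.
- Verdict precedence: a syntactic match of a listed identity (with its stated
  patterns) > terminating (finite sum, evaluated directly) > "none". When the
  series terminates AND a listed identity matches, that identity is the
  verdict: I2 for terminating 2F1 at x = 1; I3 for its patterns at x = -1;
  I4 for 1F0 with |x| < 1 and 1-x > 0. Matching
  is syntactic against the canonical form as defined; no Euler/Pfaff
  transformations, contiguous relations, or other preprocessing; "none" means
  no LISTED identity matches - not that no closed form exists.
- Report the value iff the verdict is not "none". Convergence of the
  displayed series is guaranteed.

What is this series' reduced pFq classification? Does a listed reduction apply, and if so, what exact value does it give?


At argument -1: a 2F1 with upper {-3, 4}, lower {8}, scaled by C = 1/6. Verdict: Kummer's theorem (I3) applies (x = -1; c = 8 equals 1+a-b for upper {-3, 4}: listed pattern). Value: 7/12.

Key observation: t_0 being 1/6, the running product (C = 1/6) telescopes to a rising factorial.
Term ratio: r(k) = (-1) * (k-3) (k+4) / [(k+8) (k+1)] - rational in k. x = (-1); t_0 = 1/6; negate the roots.


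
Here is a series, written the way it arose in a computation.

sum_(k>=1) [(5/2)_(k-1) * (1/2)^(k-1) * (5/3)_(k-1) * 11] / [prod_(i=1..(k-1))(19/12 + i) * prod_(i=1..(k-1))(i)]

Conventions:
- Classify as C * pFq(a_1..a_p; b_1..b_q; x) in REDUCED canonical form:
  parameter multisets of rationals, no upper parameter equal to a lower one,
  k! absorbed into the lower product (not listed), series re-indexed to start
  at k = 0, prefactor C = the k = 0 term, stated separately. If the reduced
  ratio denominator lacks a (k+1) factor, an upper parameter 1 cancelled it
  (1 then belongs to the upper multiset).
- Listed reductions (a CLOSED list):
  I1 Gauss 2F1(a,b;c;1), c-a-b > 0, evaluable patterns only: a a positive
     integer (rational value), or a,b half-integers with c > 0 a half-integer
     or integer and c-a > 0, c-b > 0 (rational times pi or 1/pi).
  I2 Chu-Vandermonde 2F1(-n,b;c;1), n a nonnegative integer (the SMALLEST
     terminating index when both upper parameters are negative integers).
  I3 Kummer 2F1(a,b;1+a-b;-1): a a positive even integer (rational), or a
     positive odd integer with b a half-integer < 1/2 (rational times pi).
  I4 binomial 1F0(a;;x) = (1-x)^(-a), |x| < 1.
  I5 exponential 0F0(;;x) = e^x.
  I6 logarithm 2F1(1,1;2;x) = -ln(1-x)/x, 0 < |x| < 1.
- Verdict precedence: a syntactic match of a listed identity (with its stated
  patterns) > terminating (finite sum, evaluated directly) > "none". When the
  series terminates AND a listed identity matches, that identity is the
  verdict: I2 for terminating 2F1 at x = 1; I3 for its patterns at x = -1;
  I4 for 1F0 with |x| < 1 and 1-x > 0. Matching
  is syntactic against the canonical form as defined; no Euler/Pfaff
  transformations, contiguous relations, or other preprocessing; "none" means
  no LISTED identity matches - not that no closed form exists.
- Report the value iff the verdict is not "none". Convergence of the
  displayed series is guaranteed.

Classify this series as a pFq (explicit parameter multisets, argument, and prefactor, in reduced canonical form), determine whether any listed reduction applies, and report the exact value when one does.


Structural cue: x = (1/2) and the lower running product (prefactor 11) is a rising factorial.
Step ratio: r(k) = (1/2) * (k+5/3) (k+5/2) / [(k+31/12) (k+1)] - rational in k. x = (1/2); t_0 = 11; negate the roots.

At argument 1/2: a 2F1 with upper {5/3, 5/2}, lower {31/12}, scaled by C = 11. Verdict: none here - no I1-I6 shape fits x = 1/2 with lower {31/12}.


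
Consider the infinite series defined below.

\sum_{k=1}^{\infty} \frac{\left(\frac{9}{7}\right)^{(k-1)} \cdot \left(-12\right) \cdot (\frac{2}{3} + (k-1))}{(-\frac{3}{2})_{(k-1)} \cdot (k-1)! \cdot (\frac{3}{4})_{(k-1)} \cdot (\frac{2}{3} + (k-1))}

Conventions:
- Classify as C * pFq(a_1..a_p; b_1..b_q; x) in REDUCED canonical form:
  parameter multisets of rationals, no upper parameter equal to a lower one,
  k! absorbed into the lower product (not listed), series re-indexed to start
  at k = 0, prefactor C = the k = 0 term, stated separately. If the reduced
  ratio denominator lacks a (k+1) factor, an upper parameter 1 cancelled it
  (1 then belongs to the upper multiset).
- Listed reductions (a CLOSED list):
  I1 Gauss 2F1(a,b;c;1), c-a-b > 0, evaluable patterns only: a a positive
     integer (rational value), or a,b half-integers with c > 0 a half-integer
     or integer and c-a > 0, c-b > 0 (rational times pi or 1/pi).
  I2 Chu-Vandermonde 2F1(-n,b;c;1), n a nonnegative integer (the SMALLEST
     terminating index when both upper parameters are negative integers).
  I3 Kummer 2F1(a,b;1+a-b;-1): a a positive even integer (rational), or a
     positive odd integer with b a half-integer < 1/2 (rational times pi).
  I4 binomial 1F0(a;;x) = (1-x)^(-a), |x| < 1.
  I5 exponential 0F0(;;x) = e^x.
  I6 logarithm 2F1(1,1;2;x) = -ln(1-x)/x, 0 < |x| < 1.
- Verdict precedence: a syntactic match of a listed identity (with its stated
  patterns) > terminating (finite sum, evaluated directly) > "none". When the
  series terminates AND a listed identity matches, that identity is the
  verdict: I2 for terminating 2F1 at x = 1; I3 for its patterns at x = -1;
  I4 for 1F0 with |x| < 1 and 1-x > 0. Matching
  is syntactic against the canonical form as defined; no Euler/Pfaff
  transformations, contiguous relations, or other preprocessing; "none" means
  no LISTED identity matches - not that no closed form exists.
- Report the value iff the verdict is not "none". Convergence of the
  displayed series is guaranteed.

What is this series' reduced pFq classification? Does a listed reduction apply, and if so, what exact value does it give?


Canonical form: C = -12 times 0F2 with upper {-}, lower {-\frac{3}{2}, \frac{3}{4}}, x = \frac{9}{7}. Verdict: no listed reduction: x = \frac{9}{7} and upper {-} fail every I1-I6 pattern.

Key observation: from the first term -12: the factor k + 2/3 cancels (top and bottom), leaving C = -12.
Term ratio: r(k) = \frac{9}{7} * 1 / [(k-\frac{3}{2}) (k+\frac{3}{4}) (k+1)] ; factor over Q: parameters, x = \frac{9}{7}, and C = -12.


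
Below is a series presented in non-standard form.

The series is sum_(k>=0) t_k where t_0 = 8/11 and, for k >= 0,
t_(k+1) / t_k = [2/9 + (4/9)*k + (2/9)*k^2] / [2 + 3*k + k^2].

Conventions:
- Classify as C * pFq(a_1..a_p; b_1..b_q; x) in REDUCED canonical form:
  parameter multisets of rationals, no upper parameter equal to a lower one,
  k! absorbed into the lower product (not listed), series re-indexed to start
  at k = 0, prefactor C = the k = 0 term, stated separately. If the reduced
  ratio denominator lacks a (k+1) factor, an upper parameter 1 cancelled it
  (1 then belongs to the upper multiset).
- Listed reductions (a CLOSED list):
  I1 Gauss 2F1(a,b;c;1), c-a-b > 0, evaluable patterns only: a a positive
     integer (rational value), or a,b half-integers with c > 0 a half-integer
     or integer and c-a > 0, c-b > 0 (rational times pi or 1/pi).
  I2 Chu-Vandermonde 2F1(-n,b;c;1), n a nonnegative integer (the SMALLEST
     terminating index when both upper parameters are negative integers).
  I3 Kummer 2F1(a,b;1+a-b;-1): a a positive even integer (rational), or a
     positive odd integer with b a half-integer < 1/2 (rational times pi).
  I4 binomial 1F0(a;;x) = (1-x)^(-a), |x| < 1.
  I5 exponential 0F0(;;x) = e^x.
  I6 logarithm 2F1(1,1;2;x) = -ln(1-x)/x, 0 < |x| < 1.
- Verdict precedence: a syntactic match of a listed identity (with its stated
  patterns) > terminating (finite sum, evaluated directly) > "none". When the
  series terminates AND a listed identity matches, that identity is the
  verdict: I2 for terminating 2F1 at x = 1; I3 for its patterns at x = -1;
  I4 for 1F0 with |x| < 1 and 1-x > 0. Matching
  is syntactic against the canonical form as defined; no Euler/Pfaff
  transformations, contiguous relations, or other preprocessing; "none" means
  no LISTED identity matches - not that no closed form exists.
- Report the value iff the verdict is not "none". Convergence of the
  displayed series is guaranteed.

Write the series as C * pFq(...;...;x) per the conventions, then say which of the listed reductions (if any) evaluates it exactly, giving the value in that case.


Key observation: t_0 being 8/11, the expanded ratio factors over Q; prefactor 8/11, roots give parameters.
Term ratio: r(k) = (2/9) * (k+1) (k+1) / [(k+2) (k+1)] - poly over poly, x = (2/9) from leading terms; C = 8/11 at k = 0.

Prefactor 8/11, argument 2/9: 2F1 with upper {1, 1} over lower {2}. Verdict: the logarithmic series (I6) matches (the logarithm: parameters (1,1;2), x = 2/9). Value: (-36/11) * ln(7/9).


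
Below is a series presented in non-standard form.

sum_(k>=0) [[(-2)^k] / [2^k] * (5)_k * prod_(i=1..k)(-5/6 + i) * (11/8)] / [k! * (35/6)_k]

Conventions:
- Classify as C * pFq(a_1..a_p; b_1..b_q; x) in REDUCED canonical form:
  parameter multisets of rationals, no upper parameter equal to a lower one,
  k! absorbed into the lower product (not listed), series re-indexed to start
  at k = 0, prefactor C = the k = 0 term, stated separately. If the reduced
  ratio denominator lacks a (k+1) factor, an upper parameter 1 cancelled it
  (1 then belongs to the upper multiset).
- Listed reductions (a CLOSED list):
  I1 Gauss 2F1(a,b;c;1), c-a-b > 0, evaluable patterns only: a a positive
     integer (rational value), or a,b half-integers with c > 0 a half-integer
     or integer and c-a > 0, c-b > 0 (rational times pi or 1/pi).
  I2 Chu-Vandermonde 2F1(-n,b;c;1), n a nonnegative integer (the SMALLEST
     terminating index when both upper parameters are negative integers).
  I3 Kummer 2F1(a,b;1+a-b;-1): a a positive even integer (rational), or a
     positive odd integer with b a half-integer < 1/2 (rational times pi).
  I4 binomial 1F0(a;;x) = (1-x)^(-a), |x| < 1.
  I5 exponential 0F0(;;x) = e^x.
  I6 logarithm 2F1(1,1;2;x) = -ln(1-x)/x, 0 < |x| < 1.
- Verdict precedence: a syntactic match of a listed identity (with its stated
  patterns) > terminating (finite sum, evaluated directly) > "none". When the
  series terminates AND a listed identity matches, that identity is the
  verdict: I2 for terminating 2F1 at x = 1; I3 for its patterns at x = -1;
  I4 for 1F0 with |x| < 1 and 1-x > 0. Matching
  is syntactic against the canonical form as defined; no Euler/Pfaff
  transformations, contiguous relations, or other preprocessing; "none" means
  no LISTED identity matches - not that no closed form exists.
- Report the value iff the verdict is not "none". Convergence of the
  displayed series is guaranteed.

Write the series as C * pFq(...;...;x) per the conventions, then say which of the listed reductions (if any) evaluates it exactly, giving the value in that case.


x = -1 here; the reduced form reads 2F1, upper {1/6, 5}, lower {35/6}, C = 11/8. Verdict: none - at argument -1 the multisets {1/6, 5} ; {35/6} match no listed identity.

First insight: from the first term 11/8: the running product (C = 11/8) telescopes to a rising factorial.
Term ratio: r(k) = (-1) * (k+1/6) (k+5) / [(k+35/6) (k+1)] ; factor over Q: parameters, x = (-1), and C = 11/8.


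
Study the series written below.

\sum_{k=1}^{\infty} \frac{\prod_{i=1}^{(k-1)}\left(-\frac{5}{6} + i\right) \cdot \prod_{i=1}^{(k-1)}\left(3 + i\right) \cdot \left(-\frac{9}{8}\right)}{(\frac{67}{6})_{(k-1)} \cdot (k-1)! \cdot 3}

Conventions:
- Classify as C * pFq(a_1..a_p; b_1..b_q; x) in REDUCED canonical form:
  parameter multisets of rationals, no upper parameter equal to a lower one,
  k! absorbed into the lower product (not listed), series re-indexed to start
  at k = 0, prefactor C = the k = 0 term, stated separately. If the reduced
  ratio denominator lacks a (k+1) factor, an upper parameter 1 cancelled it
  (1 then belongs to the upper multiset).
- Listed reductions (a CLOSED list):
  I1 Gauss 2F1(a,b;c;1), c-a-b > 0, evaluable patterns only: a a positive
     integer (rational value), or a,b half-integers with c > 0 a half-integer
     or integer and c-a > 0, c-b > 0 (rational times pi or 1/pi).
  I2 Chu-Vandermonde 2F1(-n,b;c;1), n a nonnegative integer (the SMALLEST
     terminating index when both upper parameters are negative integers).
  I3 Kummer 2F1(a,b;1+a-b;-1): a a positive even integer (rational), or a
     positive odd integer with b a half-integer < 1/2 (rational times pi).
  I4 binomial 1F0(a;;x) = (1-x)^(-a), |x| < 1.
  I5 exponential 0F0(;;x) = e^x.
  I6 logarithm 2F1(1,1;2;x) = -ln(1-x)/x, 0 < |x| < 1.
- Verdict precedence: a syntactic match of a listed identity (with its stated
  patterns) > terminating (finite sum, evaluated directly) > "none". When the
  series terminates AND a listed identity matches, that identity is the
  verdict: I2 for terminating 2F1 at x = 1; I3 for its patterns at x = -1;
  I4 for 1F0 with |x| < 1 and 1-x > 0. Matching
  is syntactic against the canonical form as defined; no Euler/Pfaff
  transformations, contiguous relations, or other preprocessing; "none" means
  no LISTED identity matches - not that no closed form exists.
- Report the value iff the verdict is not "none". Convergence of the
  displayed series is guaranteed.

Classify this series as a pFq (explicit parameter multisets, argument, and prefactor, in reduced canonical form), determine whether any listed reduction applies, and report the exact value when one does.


Canonical form: C = -\frac{3}{8} times 2F1 with upper {\frac{1}{6}, 4}, lower {\frac{67}{6}}, x = 1. Verdict: Gauss (I1, integer-parameter pattern) fires (x = 1: the Gamma ratio telescopes since c-a-b = 7 > 0 and a = 4 in Z>0). Sum: -\frac{201971}{497664}.

Structural cue: x = 1 and the constant factors (C = -3/8) combine into one prefactor.
Term ratio: r(k) = 1 * (k+\frac{1}{6}) (k+4) / [(k+\frac{67}{6}) (k+1)] - poly over poly, x = 1 from leading terms; C = -\frac{3}{8} at k = 0.
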